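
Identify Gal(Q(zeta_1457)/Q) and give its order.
|Gal(Q(zeta_1457)/Q)| = phi(1457) = 1380; group ≅ (Z/1457Z)^* ≅ Z/30Z × Z/46Z

The n-th cyclotomic polynomial Φ_1457(x) is the minimal polynomial of zeta_1457 over Q and has degree phi(1457) = 1380. So Q(zeta_1457) is a degree-1380 Galois extension with Galois group (Z/1457Z)^*. By CRT, (Z/1457Z)^* ≅ (Z/31Z)^* × (Z/47Z)^*. Each prime-power unit group is (Z/31Z)^* ≅ Z/30Z; (Z/47Z)^* ≅ Z/46Z. Hence Gal(Q(zeta_1457)/Q) ≅ Z/30Z × Z/46Z.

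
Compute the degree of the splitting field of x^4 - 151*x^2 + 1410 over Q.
[K:Q] = 4

f factors as (x^2 - 10)(x^2 - 141); the splitting field is K = Q(sqrt(10), sqrt(141)). Since 10, 141, and 1410 are all non-squares in Q, the three subfields Q(sqrt(10)), Q(sqrt(141)), Q(sqrt(1410)) are distinct degree-2 extensions, so [K:Q] = 4 (Klein four Galois group).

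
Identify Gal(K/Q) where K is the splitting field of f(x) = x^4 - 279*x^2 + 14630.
Gal(K/Q) = V_4 (Klein four-group, Z/2Z × Z/2Z)

f factors as (x^2 - 70)(x^2 - 209), so the splitting field is K = Q(sqrt(70), sqrt(209)). The elements 70, 209, 14630 are all non-squares in Q, so sqrt(70) and sqrt(209) generate independent quadratic extensions. Thus [K:Q] = 4 and Gal(K/Q) is generated by the two order-2 automorphisms sqrt(70) ↦ -sqrt(70) and sqrt(209) ↦ -sqrt(209), giving V_4.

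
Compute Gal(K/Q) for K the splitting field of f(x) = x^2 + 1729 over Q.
Gal(K/Q) = Z/2Z (cyclic of order 2)

x^2 + 1729 is irreducible over Q since -1729 is not a rational square. The splitting field Q(sqrt(-1729)) has degree 2 over Q, and its unique nontrivial automorphism is sqrt(-1729) ↦ -sqrt(-1729). Hence Gal(Q(sqrt(-1729))/Q) = Z/2Z.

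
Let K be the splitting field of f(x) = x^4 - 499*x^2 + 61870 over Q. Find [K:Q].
[K:Q] = 4

f factors as (x^2 - 269)(x^2 - 230); the splitting field is K = Q(sqrt(269), sqrt(230)). Since 269, 230, and 61870 are all non-squares in Q, the three subfields Q(sqrt(269)), Q(sqrt(230)), Q(sqrt(61870)) are distinct degree-2 extensions, so [K:Q] = 4 (Klein four Galois group).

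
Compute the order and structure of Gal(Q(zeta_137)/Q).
|Gal(Q(zeta_137)/Q)| = phi(137) = 136; group ≅ (Z/137Z)^* ≅ Z/136Z

The n-th cyclotomic polynomial Φ_137(x) is the minimal polynomial of zeta_137 over Q and has degree phi(137) = 136. So Q(zeta_137) is a degree-136 Galois extension with Galois group (Z/137Z)^*. (Z/137Z)^* is cyclic since 137 is an odd prime power (or 4). Hence Gal(Q(zeta_137)/Q) ≅ Z/136Z.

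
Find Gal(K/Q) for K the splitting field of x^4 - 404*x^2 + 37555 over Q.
Gal(K/Q) = V_4 (Klein four-group, Z/2Z × Z/2Z)

f factors as (x^2 - 145)(x^2 - 259), so the splitting field is K = Q(sqrt(145), sqrt(259)). The elements 145, 259, 37555 are all non-squares in Q, so sqrt(145) and sqrt(259) generate independent quadratic extensions. Thus [K:Q] = 4 and Gal(K/Q) is generated by the two order-2 automorphisms sqrt(145) ↦ -sqrt(145) and sqrt(259) ↦ -sqrt(259), giving V_4.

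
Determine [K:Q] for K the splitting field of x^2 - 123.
[K:Q] = 2

The polynomial x^2 - 123 is irreducible over Q since 123 is not a perfect square. Its splitting field is Q(sqrt(123)), which has degree 2 over Q.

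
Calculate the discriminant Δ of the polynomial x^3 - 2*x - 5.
Δ = -643

For a depressed cubic x^3 + p x + q the discriminant is Δ = -4 p^3 - 27 q^2 = -4*(-2)^3 - 27*(-5)^2 = 32 - 675 = -643.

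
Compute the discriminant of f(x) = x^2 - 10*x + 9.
Δ = 64

For a quadratic a x^2 + b x + c the discriminant is Δ = b^2 - 4ac = (-10)^2 - 4*(1)*(9) = 100 - (36) = 64.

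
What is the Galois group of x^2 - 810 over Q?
Gal(K/Q) = Z/2Z (cyclic of order 2)

x^2 - 810 is irreducible over Q since 810 is not a rational square. The splitting field Q(sqrt(810)) has degree 2 over Q, and its unique nontrivial automorphism is sqrt(810) ↦ -sqrt(810). Hence Gal(Q(sqrt(810))/Q) = Z/2Z.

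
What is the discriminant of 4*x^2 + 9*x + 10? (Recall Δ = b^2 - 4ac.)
Δ = -79

For a quadratic a x^2 + b x + c the discriminant is Δ = b^2 - 4ac = (9)^2 - 4*(4)*(10) = 81 - (160) = -79.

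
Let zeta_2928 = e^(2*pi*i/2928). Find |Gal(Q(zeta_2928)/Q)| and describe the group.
|Gal(Q(zeta_2928)/Q)| = phi(2928) = 960; group ≅ (Z/2928Z)^* ≅ Z/2Z × Z/2Z × Z/4Z × Z/60Z

The n-th cyclotomic polynomial Φ_2928(x) is the minimal polynomial of zeta_2928 over Q and has degree phi(2928) = 960. So Q(zeta_2928) is a degree-960 Galois extension with Galois group (Z/2928Z)^*. By CRT, (Z/2928Z)^* ≅ (Z/16Z)^* × (Z/3Z)^* × (Z/61Z)^*. Each prime-power unit group is (Z/16Z)^* ≅ Z/2Z × Z/4Z; (Z/3Z)^* ≅ Z/2Z; (Z/61Z)^* ≅ Z/60Z. Hence Gal(Q(zeta_2928)/Q) ≅ Z/2Z × Z/2Z × Z/4Z × Z/60Z.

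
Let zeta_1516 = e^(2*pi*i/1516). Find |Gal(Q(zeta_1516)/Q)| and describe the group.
|Gal(Q(zeta_1516)/Q)| = phi(1516) = 756; group ≅ (Z/1516Z)^* ≅ Z/2Z × Z/378Z

The n-th cyclotomic polynomial Φ_1516(x) is the minimal polynomial of zeta_1516 over Q and has degree phi(1516) = 756. So Q(zeta_1516) is a degree-756 Galois extension with Galois group (Z/1516Z)^*. By CRT, (Z/1516Z)^* ≅ (Z/4Z)^* × (Z/379Z)^*. Each prime-power unit group is (Z/4Z)^* ≅ Z/2Z; (Z/379Z)^* ≅ Z/378Z. Hence Gal(Q(zeta_1516)/Q) ≅ Z/2Z × Z/378Z.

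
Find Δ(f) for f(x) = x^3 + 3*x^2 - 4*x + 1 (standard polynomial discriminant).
Δ = 49

For x^3 + a x^2 + b x + c the discriminant is Δ = 18 a b c - 4 a^3 c + a^2 b^2 - 4 b^3 - 27 c^2.
Plug a = 3, b = -4, c = 1:
  18*(3)*(-4)*(1) - 4*(3)^3*(1) + (3)^2*(-4)^2 - 4*(-4)^3 - 27*(1)^2
  = -216 + (-108) + 144 + (256) + (-27)
  = 49.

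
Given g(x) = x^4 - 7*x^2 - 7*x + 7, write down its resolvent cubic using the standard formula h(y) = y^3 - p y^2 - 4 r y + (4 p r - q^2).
h(y) = y^3 + 7*y^2 - 28*y - 245

Identify coefficients: p = -7, q = -7, r = 7.
Plug into h(y) = y^3 - p y^2 - 4 r y + (4 p r - q^2):
  h(y) = y^3 - (-7) y^2 - 4*(7) y + (4*(-7)*(7) - (-7)^2)
       = y^3 + (7) y^2 + (-28) y + (-245).
Simplifying: h(y) = y^3 + 7*y^2 - 28*y - 245.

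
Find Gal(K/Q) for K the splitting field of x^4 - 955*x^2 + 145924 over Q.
Gal(K/Q) = Z/2Z (cyclic of order 2)

f factors as (x^2 - 764)(x^2 - 191), so the splitting field is K = Q(sqrt(764), sqrt(191)). The squarefree part of 764 is 191 and the squarefree part of 191 is also 191, so sqrt(764) and sqrt(191) are both rational multiples of sqrt(191). Hence Q(sqrt(764)) = Q(sqrt(191)) = Q(sqrt(191)), and the splitting field collapses to a single degree-2 extension with Galois group Z/2Z.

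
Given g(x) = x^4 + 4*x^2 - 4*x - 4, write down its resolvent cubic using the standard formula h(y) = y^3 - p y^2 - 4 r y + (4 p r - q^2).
h(y) = y^3 - 4*y^2 + 16*y - 80

Identify coefficients: p = 4, q = -4, r = -4.
Plug into h(y) = y^3 - p y^2 - 4 r y + (4 p r - q^2):
  h(y) = y^3 - (4) y^2 - 4*(-4) y + (4*(4)*(-4) - (-4)^2)
       = y^3 + (-4) y^2 + (16) y + (-80).
Simplifying: h(y) = y^3 - 4*y^2 + 16*y - 80.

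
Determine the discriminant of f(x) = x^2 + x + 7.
Δ = -27

For a quadratic a x^2 + b x + c the discriminant is Δ = b^2 - 4ac = (1)^2 - 4*(1)*(7) = 1 - (28) = -27.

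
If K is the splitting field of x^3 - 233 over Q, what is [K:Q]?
[K:Q] = 6

x^3 - 233 has one real root r = 233^(1/3) and two complex roots r*zeta_3, r*zeta_3^2 where zeta_3 = e^(2*pi*i/3). The splitting field is Q(r, zeta_3). [Q(r):Q] = 3 and [Q(zeta_3):Q] = 2 with gcd = 1, so [Q(r, zeta_3):Q] = 3 * 2 = 6.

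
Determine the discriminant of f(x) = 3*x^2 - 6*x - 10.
Δ = 156

For a quadratic a x^2 + b x + c the discriminant is Δ = b^2 - 4ac = (-6)^2 - 4*(3)*(-10) = 36 - (-120) = 156.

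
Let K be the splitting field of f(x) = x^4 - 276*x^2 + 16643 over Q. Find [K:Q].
[K:Q] = 4

f factors as (x^2 - 187)(x^2 - 89); the splitting field is K = Q(sqrt(187), sqrt(89)). Since 187, 89, and 16643 are all non-squares in Q, the three subfields Q(sqrt(187)), Q(sqrt(89)), Q(sqrt(16643)) are distinct degree-2 extensions, so [K:Q] = 4 (Klein four Galois group).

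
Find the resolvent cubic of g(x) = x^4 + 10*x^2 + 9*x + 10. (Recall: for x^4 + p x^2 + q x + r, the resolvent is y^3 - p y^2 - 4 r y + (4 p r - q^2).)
h(y) = y^3 - 10*y^2 - 40*y + 319

Identify coefficients: p = 10, q = 9, r = 10.
Plug into h(y) = y^3 - p y^2 - 4 r y + (4 p r - q^2):
  h(y) = y^3 - (10) y^2 - 4*(10) y + (4*(10)*(10) - (9)^2)
       = y^3 + (-10) y^2 + (-40) y + (319).
Simplifying: h(y) = y^3 - 10*y^2 - 40*y + 319.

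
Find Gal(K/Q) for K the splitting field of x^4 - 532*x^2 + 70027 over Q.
Gal(K/Q) = V_4 (Klein four-group, Z/2Z × Z/2Z)

f factors as (x^2 - 239)(x^2 - 293), so the splitting field is K = Q(sqrt(239), sqrt(293)). The elements 239, 293, 70027 are all non-squares in Q, so sqrt(239) and sqrt(293) generate independent quadratic extensions. Thus [K:Q] = 4 and Gal(K/Q) is generated by the two order-2 automorphisms sqrt(239) ↦ -sqrt(239) and sqrt(293) ↦ -sqrt(293), giving V_4.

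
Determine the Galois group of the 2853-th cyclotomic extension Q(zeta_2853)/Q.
|Gal(Q(zeta_2853)/Q)| = phi(2853) = 1896; group ≅ (Z/2853Z)^* ≅ Z/6Z × Z/316Z

The n-th cyclotomic polynomial Φ_2853(x) is the minimal polynomial of zeta_2853 over Q and has degree phi(2853) = 1896. So Q(zeta_2853) is a degree-1896 Galois extension with Galois group (Z/2853Z)^*. By CRT, (Z/2853Z)^* ≅ (Z/9Z)^* × (Z/317Z)^*. Each prime-power unit group is (Z/9Z)^* ≅ Z/6Z; (Z/317Z)^* ≅ Z/316Z. Hence Gal(Q(zeta_2853)/Q) ≅ Z/6Z × Z/316Z.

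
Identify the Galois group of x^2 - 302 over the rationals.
Gal(K/Q) = Z/2Z (cyclic of order 2)

x^2 - 302 is irreducible over Q since 302 is not a rational square. The splitting field Q(sqrt(302)) has degree 2 over Q, and its unique nontrivial automorphism is sqrt(302) ↦ -sqrt(302). Hence Gal(Q(sqrt(302))/Q) = Z/2Z.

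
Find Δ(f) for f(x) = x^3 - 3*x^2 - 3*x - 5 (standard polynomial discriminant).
Δ = -1836

For x^3 + a x^2 + b x + c the discriminant is Δ = 18 a b c - 4 a^3 c + a^2 b^2 - 4 b^3 - 27 c^2.
Plug a = -3, b = -3, c = -5:
  18*(-3)*(-3)*(-5) - 4*(-3)^3*(-5) + (-3)^2*(-3)^2 - 4*(-3)^3 - 27*(-5)^2
  = -810 + (-540) + 81 + (108) + (-675)
  = -1836.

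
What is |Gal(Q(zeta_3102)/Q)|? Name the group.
|Gal(Q(zeta_3102)/Q)| = phi(3102) = 920; group ≅ (Z/3102Z)^* ≅ Z/2Z × Z/10Z × Z/46Z

The n-th cyclotomic polynomial Φ_3102(x) is the minimal polynomial of zeta_3102 over Q and has degree phi(3102) = 920. So Q(zeta_3102) is a degree-920 Galois extension with Galois group (Z/3102Z)^*. By CRT, (Z/3102Z)^* ≅ (Z/2Z)^* × (Z/3Z)^* × (Z/11Z)^* × (Z/47Z)^*. Each prime-power unit group is (Z/2Z)^* ≅ trivial group (order 1); (Z/3Z)^* ≅ Z/2Z; (Z/11Z)^* ≅ Z/10Z; (Z/47Z)^* ≅ Z/46Z. Hence Gal(Q(zeta_3102)/Q) ≅ Z/2Z × Z/10Z × Z/46Z.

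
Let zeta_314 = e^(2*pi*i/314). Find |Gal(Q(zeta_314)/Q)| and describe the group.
|Gal(Q(zeta_314)/Q)| = phi(314) = 156; group ≅ (Z/314Z)^* ≅ Z/156Z

The n-th cyclotomic polynomial Φ_314(x) is the minimal polynomial of zeta_314 over Q and has degree phi(314) = 156. So Q(zeta_314) is a degree-156 Galois extension with Galois group (Z/314Z)^*. By CRT, (Z/314Z)^* ≅ (Z/2Z)^* × (Z/157Z)^*. Each prime-power unit group is (Z/2Z)^* ≅ trivial group (order 1); (Z/157Z)^* ≅ Z/156Z. Hence Gal(Q(zeta_314)/Q) ≅ Z/156Z.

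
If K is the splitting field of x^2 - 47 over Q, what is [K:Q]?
[K:Q] = 2

The polynomial x^2 - 47 is irreducible over Q since 47 is not a perfect square. Its splitting field is Q(sqrt(47)), which has degree 2 over Q.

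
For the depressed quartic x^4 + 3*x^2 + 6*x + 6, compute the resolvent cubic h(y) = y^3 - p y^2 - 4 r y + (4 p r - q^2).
h(y) = y^3 - 3*y^2 - 24*y + 36

Identify coefficients: p = 3, q = 6, r = 6.
Plug into h(y) = y^3 - p y^2 - 4 r y + (4 p r - q^2):
  h(y) = y^3 - (3) y^2 - 4*(6) y + (4*(3)*(6) - (6)^2)
       = y^3 + (-3) y^2 + (-24) y + (36).
Simplifying: h(y) = y^3 - 3*y^2 - 24*y + 36.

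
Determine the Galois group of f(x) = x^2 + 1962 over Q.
Gal(K/Q) = Z/2Z (cyclic of order 2)

x^2 + 1962 is irreducible over Q since -1962 is not a rational square. The splitting field Q(sqrt(-1962)) has degree 2 over Q, and its unique nontrivial automorphism is sqrt(-1962) ↦ -sqrt(-1962). Hence Gal(Q(sqrt(-1962))/Q) = Z/2Z.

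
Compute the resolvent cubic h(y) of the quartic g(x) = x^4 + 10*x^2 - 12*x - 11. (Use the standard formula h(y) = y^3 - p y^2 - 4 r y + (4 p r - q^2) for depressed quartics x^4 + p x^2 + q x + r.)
h(y) = y^3 - 10*y^2 + 44*y - 584

Identify coefficients: p = 10, q = -12, r = -11.
Plug into h(y) = y^3 - p y^2 - 4 r y + (4 p r - q^2):
  h(y) = y^3 - (10) y^2 - 4*(-11) y + (4*(10)*(-11) - (-12)^2)
       = y^3 + (-10) y^2 + (44) y + (-584).
Simplifying: h(y) = y^3 - 10*y^2 + 44*y - 584.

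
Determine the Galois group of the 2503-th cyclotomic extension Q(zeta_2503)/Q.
|Gal(Q(zeta_2503)/Q)| = phi(2503) = 2502; group ≅ (Z/2503Z)^* ≅ Z/2502Z

The n-th cyclotomic polynomial Φ_2503(x) is the minimal polynomial of zeta_2503 over Q and has degree phi(2503) = 2502. So Q(zeta_2503) is a degree-2502 Galois extension with Galois group (Z/2503Z)^*. (Z/2503Z)^* is cyclic since 2503 is an odd prime power (or 4). Hence Gal(Q(zeta_2503)/Q) ≅ Z/2502Z.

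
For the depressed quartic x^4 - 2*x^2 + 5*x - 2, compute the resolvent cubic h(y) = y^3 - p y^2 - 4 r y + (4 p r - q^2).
h(y) = y^3 + 2*y^2 + 8*y - 9

Identify coefficients: p = -2, q = 5, r = -2.
Plug into h(y) = y^3 - p y^2 - 4 r y + (4 p r - q^2):
  h(y) = y^3 - (-2) y^2 - 4*(-2) y + (4*(-2)*(-2) - (5)^2)
       = y^3 + (2) y^2 + (8) y + (-9).
Simplifying: h(y) = y^3 + 2*y^2 + 8*y - 9.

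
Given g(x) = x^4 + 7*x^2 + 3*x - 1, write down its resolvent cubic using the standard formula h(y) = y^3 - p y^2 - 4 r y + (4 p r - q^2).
h(y) = y^3 - 7*y^2 + 4*y - 37

Identify coefficients: p = 7, q = 3, r = -1.
Plug into h(y) = y^3 - p y^2 - 4 r y + (4 p r - q^2):
  h(y) = y^3 - (7) y^2 - 4*(-1) y + (4*(7)*(-1) - (3)^2)
       = y^3 + (-7) y^2 + (4) y + (-37).
Simplifying: h(y) = y^3 - 7*y^2 + 4*y - 37.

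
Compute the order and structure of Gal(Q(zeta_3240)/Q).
|Gal(Q(zeta_3240)/Q)| = phi(3240) = 864; group ≅ (Z/3240Z)^* ≅ Z/2Z × Z/2Z × Z/4Z × Z/54Z

The n-th cyclotomic polynomial Φ_3240(x) is the minimal polynomial of zeta_3240 over Q and has degree phi(3240) = 864. So Q(zeta_3240) is a degree-864 Galois extension with Galois group (Z/3240Z)^*. By CRT, (Z/3240Z)^* ≅ (Z/8Z)^* × (Z/81Z)^* × (Z/5Z)^*. Each prime-power unit group is (Z/8Z)^* ≅ Z/2Z × Z/2Z; (Z/81Z)^* ≅ Z/54Z; (Z/5Z)^* ≅ Z/4Z. Hence Gal(Q(zeta_3240)/Q) ≅ Z/2Z × Z/2Z × Z/4Z × Z/54Z.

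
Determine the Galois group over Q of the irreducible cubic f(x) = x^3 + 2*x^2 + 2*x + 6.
Gal(K/Q) = S_3 (symmetric group of order 6)

Compute the discriminant of x^3 + (2)*x^2 + (2)*x + (6): Δ = -748. Since Δ is not a rational square, the Galois group is not contained in A_3; it must be the full S_3 (irreducibility of the cubic rules out anything smaller).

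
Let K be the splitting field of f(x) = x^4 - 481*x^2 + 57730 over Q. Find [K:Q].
[K:Q] = 4

f factors as (x^2 - 230)(x^2 - 251); the splitting field is K = Q(sqrt(230), sqrt(251)). Since 230, 251, and 57730 are all non-squares in Q, the three subfields Q(sqrt(230)), Q(sqrt(251)), Q(sqrt(57730)) are distinct degree-2 extensions, so [K:Q] = 4 (Klein four Galois group).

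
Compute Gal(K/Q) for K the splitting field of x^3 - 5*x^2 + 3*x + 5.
Gal(K/Q) = S_3 (symmetric group of order 6)

Compute the discriminant of x^3 + (-5)*x^2 + (3)*x + (5): Δ = 592. Since Δ is not a rational square, the Galois group is not contained in A_3; it must be the full S_3 (irreducibility of the cubic rules out anything smaller).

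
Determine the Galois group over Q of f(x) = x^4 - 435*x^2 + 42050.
Gal(K/Q) = V_4 (Klein four-group, Z/2Z × Z/2Z)

f factors as (x^2 - 145)(x^2 - 290), so the splitting field is K = Q(sqrt(145), sqrt(290)). The elements 145, 290, 42050 are all non-squares in Q, so sqrt(145) and sqrt(290) generate independent quadratic extensions. Thus [K:Q] = 4 and Gal(K/Q) is generated by the two order-2 automorphisms sqrt(145) ↦ -sqrt(145) and sqrt(290) ↦ -sqrt(290), giving V_4.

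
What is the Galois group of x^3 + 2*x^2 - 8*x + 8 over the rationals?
Gal(K/Q) = S_3 (symmetric group of order 6)

Compute the discriminant of x^3 + (2)*x^2 + (-8)*x + (8): Δ = -1984. Since Δ is not a rational square, the Galois group is not contained in A_3; it must be the full S_3 (irreducibility of the cubic rules out anything smaller).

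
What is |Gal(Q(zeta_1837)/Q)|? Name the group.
|Gal(Q(zeta_1837)/Q)| = phi(1837) = 1660; group ≅ (Z/1837Z)^* ≅ Z/10Z × Z/166Z

The n-th cyclotomic polynomial Φ_1837(x) is the minimal polynomial of zeta_1837 over Q and has degree phi(1837) = 1660. So Q(zeta_1837) is a degree-1660 Galois extension with Galois group (Z/1837Z)^*. By CRT, (Z/1837Z)^* ≅ (Z/11Z)^* × (Z/167Z)^*. Each prime-power unit group is (Z/11Z)^* ≅ Z/10Z; (Z/167Z)^* ≅ Z/166Z. Hence Gal(Q(zeta_1837)/Q) ≅ Z/10Z × Z/166Z.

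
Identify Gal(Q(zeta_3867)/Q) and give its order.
|Gal(Q(zeta_3867)/Q)| = phi(3867) = 2576; group ≅ (Z/3867Z)^* ≅ Z/2Z × Z/1288Z

The n-th cyclotomic polynomial Φ_3867(x) is the minimal polynomial of zeta_3867 over Q and has degree phi(3867) = 2576. So Q(zeta_3867) is a degree-2576 Galois extension with Galois group (Z/3867Z)^*. By CRT, (Z/3867Z)^* ≅ (Z/3Z)^* × (Z/1289Z)^*. Each prime-power unit group is (Z/3Z)^* ≅ Z/2Z; (Z/1289Z)^* ≅ Z/1288Z. Hence Gal(Q(zeta_3867)/Q) ≅ Z/2Z × Z/1288Z.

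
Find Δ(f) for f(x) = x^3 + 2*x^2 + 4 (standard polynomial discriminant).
Δ = -560

For x^3 + a x^2 + b x + c the discriminant is Δ = 18 a b c - 4 a^3 c + a^2 b^2 - 4 b^3 - 27 c^2.
Plug a = 2, b = 0, c = 4:
  18*(2)*(0)*(4) - 4*(2)^3*(4) + (2)^2*(0)^2 - 4*(0)^3 - 27*(4)^2
  = 0 + (-128) + 0 + (0) + (-432)
  = -560.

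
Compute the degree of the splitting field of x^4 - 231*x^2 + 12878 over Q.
[K:Q] = 4

f factors as (x^2 - 137)(x^2 - 94); the splitting field is K = Q(sqrt(137), sqrt(94)). Since 137, 94, and 12878 are all non-squares in Q, the three subfields Q(sqrt(137)), Q(sqrt(94)), Q(sqrt(12878)) are distinct degree-2 extensions, so [K:Q] = 4 (Klein four Galois group).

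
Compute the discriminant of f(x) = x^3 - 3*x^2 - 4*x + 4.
Δ = 1264

For x^3 + a x^2 + b x + c the discriminant is Δ = 18 a b c - 4 a^3 c + a^2 b^2 - 4 b^3 - 27 c^2.
Plug a = -3, b = -4, c = 4:
  18*(-3)*(-4)*(4) - 4*(-3)^3*(4) + (-3)^2*(-4)^2 - 4*(-4)^3 - 27*(4)^2
  = 864 + (432) + 144 + (256) + (-432)
  = 1264.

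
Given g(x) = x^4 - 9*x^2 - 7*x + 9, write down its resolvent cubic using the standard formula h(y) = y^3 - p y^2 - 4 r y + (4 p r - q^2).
h(y) = y^3 + 9*y^2 - 36*y - 373

Identify coefficients: p = -9, q = -7, r = 9.
Plug into h(y) = y^3 - p y^2 - 4 r y + (4 p r - q^2):
  h(y) = y^3 - (-9) y^2 - 4*(9) y + (4*(-9)*(9) - (-7)^2)
       = y^3 + (9) y^2 + (-36) y + (-373).
Simplifying: h(y) = y^3 + 9*y^2 - 36*y - 373.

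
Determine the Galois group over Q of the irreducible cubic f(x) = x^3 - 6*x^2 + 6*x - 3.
Gal(K/Q) = S_3 (symmetric group of order 6)

Compute the discriminant of x^3 + (-6)*x^2 + (6)*x + (-3): Δ = -459. Since Δ is not a rational square, the Galois group is not contained in A_3; it must be the full S_3 (irreducibility of the cubic rules out anything smaller).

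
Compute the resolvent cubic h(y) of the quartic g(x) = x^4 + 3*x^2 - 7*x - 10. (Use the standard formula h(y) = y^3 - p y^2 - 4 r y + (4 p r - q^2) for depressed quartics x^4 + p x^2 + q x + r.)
h(y) = y^3 - 3*y^2 + 40*y - 169

Identify coefficients: p = 3, q = -7, r = -10.
Plug into h(y) = y^3 - p y^2 - 4 r y + (4 p r - q^2):
  h(y) = y^3 - (3) y^2 - 4*(-10) y + (4*(3)*(-10) - (-7)^2)
       = y^3 + (-3) y^2 + (40) y + (-169).
Simplifying: h(y) = y^3 - 3*y^2 + 40*y - 169.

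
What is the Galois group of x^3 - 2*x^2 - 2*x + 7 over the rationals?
Gal(K/Q) = S_3 (symmetric group of order 6)

Compute the discriminant of x^3 + (-2)*x^2 + (-2)*x + (7): Δ = -547. Since Δ is not a rational square, the Galois group is not contained in A_3; it must be the full S_3 (irreducibility of the cubic rules out anything smaller).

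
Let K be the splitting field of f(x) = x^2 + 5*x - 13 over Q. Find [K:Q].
[K:Q] = 2

The discriminant of x^2 + (5)*x + (-13) is b^2 - 4c = 25 - (-52) = 77. Since 77 is not a perfect square in Q, the polynomial is irreducible over Q. Its two roots generate a degree-2 extension, so [K:Q] = 2.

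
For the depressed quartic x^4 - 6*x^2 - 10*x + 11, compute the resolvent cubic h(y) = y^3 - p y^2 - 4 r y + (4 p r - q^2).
h(y) = y^3 + 6*y^2 - 44*y - 364

Identify coefficients: p = -6, q = -10, r = 11.
Plug into h(y) = y^3 - p y^2 - 4 r y + (4 p r - q^2):
  h(y) = y^3 - (-6) y^2 - 4*(11) y + (4*(-6)*(11) - (-10)^2)
       = y^3 + (6) y^2 + (-44) y + (-364).
Simplifying: h(y) = y^3 + 6*y^2 - 44*y - 364.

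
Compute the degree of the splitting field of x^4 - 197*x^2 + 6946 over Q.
[K:Q] = 4

f factors as (x^2 - 151)(x^2 - 46); the splitting field is K = Q(sqrt(151), sqrt(46)). Since 151, 46, and 6946 are all non-squares in Q, the three subfields Q(sqrt(151)), Q(sqrt(46)), Q(sqrt(6946)) are distinct degree-2 extensions, so [K:Q] = 4 (Klein four Galois group).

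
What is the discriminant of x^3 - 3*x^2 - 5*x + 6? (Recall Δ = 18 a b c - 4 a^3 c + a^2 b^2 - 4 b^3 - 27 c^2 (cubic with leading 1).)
Δ = 2021

For x^3 + a x^2 + b x + c the discriminant is Δ = 18 a b c - 4 a^3 c + a^2 b^2 - 4 b^3 - 27 c^2.
Plug a = -3, b = -5, c = 6:
  18*(-3)*(-5)*(6) - 4*(-3)^3*(6) + (-3)^2*(-5)^2 - 4*(-5)^3 - 27*(6)^2
  = 1620 + (648) + 225 + (500) + (-972)
  = 2021.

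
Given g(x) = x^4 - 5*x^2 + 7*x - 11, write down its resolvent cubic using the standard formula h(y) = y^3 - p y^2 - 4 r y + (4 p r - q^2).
h(y) = y^3 + 5*y^2 + 44*y + 171

Identify coefficients: p = -5, q = 7, r = -11.
Plug into h(y) = y^3 - p y^2 - 4 r y + (4 p r - q^2):
  h(y) = y^3 - (-5) y^2 - 4*(-11) y + (4*(-5)*(-11) - (7)^2)
       = y^3 + (5) y^2 + (44) y + (171).
Simplifying: h(y) = y^3 + 5*y^2 + 44*y + 171.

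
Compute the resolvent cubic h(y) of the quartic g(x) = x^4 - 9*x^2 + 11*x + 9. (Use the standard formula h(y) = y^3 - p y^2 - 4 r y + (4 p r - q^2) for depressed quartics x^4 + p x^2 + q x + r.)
h(y) = y^3 + 9*y^2 - 36*y - 445

Identify coefficients: p = -9, q = 11, r = 9.
Plug into h(y) = y^3 - p y^2 - 4 r y + (4 p r - q^2):
  h(y) = y^3 - (-9) y^2 - 4*(9) y + (4*(-9)*(9) - (11)^2)
       = y^3 + (9) y^2 + (-36) y + (-445).
Simplifying: h(y) = y^3 + 9*y^2 - 36*y - 445.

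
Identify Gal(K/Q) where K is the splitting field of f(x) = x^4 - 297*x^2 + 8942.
Gal(K/Q) = V_4 (Klein four-group, Z/2Z × Z/2Z)

f factors as (x^2 - 34)(x^2 - 263), so the splitting field is K = Q(sqrt(34), sqrt(263)). The elements 34, 263, 8942 are all non-squares in Q, so sqrt(34) and sqrt(263) generate independent quadratic extensions. Thus [K:Q] = 4 and Gal(K/Q) is generated by the two order-2 automorphisms sqrt(34) ↦ -sqrt(34) and sqrt(263) ↦ -sqrt(263), giving V_4.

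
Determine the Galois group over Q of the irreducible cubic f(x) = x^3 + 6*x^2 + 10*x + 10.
Gal(K/Q) = S_3 (symmetric group of order 6)

Compute the discriminant of x^3 + (6)*x^2 + (10)*x + (10): Δ = -940. Since Δ is not a rational square, the Galois group is not contained in A_3; it must be the full S_3 (irreducibility of the cubic rules out anything smaller).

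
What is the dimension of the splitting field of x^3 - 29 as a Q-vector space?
[K:Q] = 6

x^3 - 29 has one real root r = 29^(1/3) and two complex roots r*zeta_3, r*zeta_3^2 where zeta_3 = e^(2*pi*i/3). The splitting field is Q(r, zeta_3). [Q(r):Q] = 3 and [Q(zeta_3):Q] = 2 with gcd = 1, so [Q(r, zeta_3):Q] = 3 * 2 = 6.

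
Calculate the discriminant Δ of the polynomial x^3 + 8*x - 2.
Δ = -2156

For a depressed cubic x^3 + p x + q the discriminant is Δ = -4 p^3 - 27 q^2 = -4*(8)^3 - 27*(-2)^2 = -2048 - 108 = -2156.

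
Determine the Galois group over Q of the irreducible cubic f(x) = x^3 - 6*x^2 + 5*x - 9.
Gal(K/Q) = S_3 (symmetric group of order 6)

Compute the discriminant of x^3 + (-6)*x^2 + (5)*x + (-9): Δ = -4703. Since Δ is not a rational square, the Galois group is not contained in A_3; it must be the full S_3 (irreducibility of the cubic rules out anything smaller).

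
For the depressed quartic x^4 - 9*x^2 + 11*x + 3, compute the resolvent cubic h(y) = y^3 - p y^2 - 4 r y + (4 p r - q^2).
h(y) = y^3 + 9*y^2 - 12*y - 229

Identify coefficients: p = -9, q = 11, r = 3.
Plug into h(y) = y^3 - p y^2 - 4 r y + (4 p r - q^2):
  h(y) = y^3 - (-9) y^2 - 4*(3) y + (4*(-9)*(3) - (11)^2)
       = y^3 + (9) y^2 + (-12) y + (-229).
Simplifying: h(y) = y^3 + 9*y^2 - 12*y - 229.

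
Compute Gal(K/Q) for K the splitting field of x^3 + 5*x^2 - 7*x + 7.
Gal(K/Q) = S_3 (symmetric group of order 6)

Compute the discriminant of x^3 + (5)*x^2 + (-7)*x + (7): Δ = -6636. Since Δ is not a rational square, the Galois group is not contained in A_3; it must be the full S_3 (irreducibility of the cubic rules out anything smaller).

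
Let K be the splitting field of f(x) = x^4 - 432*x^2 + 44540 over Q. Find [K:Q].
[K:Q] = 4

f factors as (x^2 - 262)(x^2 - 170); the splitting field is K = Q(sqrt(262), sqrt(170)). Since 262, 170, and 44540 are all non-squares in Q, the three subfields Q(sqrt(262)), Q(sqrt(170)), Q(sqrt(44540)) are distinct degree-2 extensions, so [K:Q] = 4 (Klein four Galois group).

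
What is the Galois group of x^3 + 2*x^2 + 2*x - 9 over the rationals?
Gal(K/Q) = S_3 (symmetric group of order 6)

Compute the discriminant of x^3 + (2)*x^2 + (2)*x + (-9): Δ = -2563. Since Δ is not a rational square, the Galois group is not contained in A_3; it must be the full S_3 (irreducibility of the cubic rules out anything smaller).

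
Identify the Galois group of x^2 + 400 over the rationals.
Gal(K/Q) = Z/2Z (cyclic of order 2)

x^2 + 400 is irreducible over Q since -400 is not a rational square. The splitting field Q(sqrt(-400)) has degree 2 over Q, and its unique nontrivial automorphism is sqrt(-400) ↦ -sqrt(-400). Hence Gal(Q(sqrt(-400))/Q) = Z/2Z.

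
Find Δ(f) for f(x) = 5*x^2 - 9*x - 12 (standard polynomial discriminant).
Δ = 321

For a quadratic a x^2 + b x + c the discriminant is Δ = b^2 - 4ac = (-9)^2 - 4*(5)*(-12) = 81 - (-240) = 321.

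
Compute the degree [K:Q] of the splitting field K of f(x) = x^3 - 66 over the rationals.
[K:Q] = 6

x^3 - 66 has one real root r = 66^(1/3) and two complex roots r*zeta_3, r*zeta_3^2 where zeta_3 = e^(2*pi*i/3). The splitting field is Q(r, zeta_3). [Q(r):Q] = 3 and [Q(zeta_3):Q] = 2 with gcd = 1, so [Q(r, zeta_3):Q] = 3 * 2 = 6.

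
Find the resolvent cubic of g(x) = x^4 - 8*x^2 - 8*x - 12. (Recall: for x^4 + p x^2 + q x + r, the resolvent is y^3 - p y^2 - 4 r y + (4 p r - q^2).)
h(y) = y^3 + 8*y^2 + 48*y + 320

Identify coefficients: p = -8, q = -8, r = -12.
Plug into h(y) = y^3 - p y^2 - 4 r y + (4 p r - q^2):
  h(y) = y^3 - (-8) y^2 - 4*(-12) y + (4*(-8)*(-12) - (-8)^2)
       = y^3 + (8) y^2 + (48) y + (320).
Simplifying: h(y) = y^3 + 8*y^2 + 48*y + 320.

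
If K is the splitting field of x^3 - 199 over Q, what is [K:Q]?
[K:Q] = 6

x^3 - 199 has one real root r = 199^(1/3) and two complex roots r*zeta_3, r*zeta_3^2 where zeta_3 = e^(2*pi*i/3). The splitting field is Q(r, zeta_3). [Q(r):Q] = 3 and [Q(zeta_3):Q] = 2 with gcd = 1, so [Q(r, zeta_3):Q] = 3 * 2 = 6.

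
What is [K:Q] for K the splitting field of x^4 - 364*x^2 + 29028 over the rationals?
[K:Q] = 4

f factors as (x^2 - 118)(x^2 - 246); the splitting field is K = Q(sqrt(118), sqrt(246)). Since 118, 246, and 29028 are all non-squares in Q, the three subfields Q(sqrt(118)), Q(sqrt(246)), Q(sqrt(29028)) are distinct degree-2 extensions, so [K:Q] = 4 (Klein four Galois group).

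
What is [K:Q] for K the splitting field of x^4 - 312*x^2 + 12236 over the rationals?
[K:Q] = 4

f factors as (x^2 - 266)(x^2 - 46); the splitting field is K = Q(sqrt(266), sqrt(46)). Since 266, 46, and 12236 are all non-squares in Q, the three subfields Q(sqrt(266)), Q(sqrt(46)), Q(sqrt(12236)) are distinct degree-2 extensions, so [K:Q] = 4 (Klein four Galois group).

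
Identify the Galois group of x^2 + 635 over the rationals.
Gal(K/Q) = Z/2Z (cyclic of order 2)

x^2 + 635 is irreducible over Q since -635 is not a rational square. The splitting field Q(sqrt(-635)) has degree 2 over Q, and its unique nontrivial automorphism is sqrt(-635) ↦ -sqrt(-635). Hence Gal(Q(sqrt(-635))/Q) = Z/2Z.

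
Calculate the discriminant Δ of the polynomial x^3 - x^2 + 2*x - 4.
Δ = -332

For x^3 + a x^2 + b x + c the discriminant is Δ = 18 a b c - 4 a^3 c + a^2 b^2 - 4 b^3 - 27 c^2.
Plug a = -1, b = 2, c = -4:
  18*(-1)*(2)*(-4) - 4*(-1)^3*(-4) + (-1)^2*(2)^2 - 4*(2)^3 - 27*(-4)^2
  = 144 + (-16) + 4 + (-32) + (-432)
  = -332.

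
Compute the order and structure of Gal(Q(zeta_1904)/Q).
|Gal(Q(zeta_1904)/Q)| = phi(1904) = 768; group ≅ (Z/1904Z)^* ≅ Z/2Z × Z/4Z × Z/6Z × Z/16Z

The n-th cyclotomic polynomial Φ_1904(x) is the minimal polynomial of zeta_1904 over Q and has degree phi(1904) = 768. So Q(zeta_1904) is a degree-768 Galois extension with Galois group (Z/1904Z)^*. By CRT, (Z/1904Z)^* ≅ (Z/16Z)^* × (Z/7Z)^* × (Z/17Z)^*. Each prime-power unit group is (Z/16Z)^* ≅ Z/2Z × Z/4Z; (Z/7Z)^* ≅ Z/6Z; (Z/17Z)^* ≅ Z/16Z. Hence Gal(Q(zeta_1904)/Q) ≅ Z/2Z × Z/4Z × Z/6Z × Z/16Z.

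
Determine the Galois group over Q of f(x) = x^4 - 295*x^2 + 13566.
Gal(K/Q) = V_4 (Klein four-group, Z/2Z × Z/2Z)

f factors as (x^2 - 57)(x^2 - 238), so the splitting field is K = Q(sqrt(57), sqrt(238)). The elements 57, 238, 13566 are all non-squares in Q, so sqrt(57) and sqrt(238) generate independent quadratic extensions. Thus [K:Q] = 4 and Gal(K/Q) is generated by the two order-2 automorphisms sqrt(57) ↦ -sqrt(57) and sqrt(238) ↦ -sqrt(238), giving V_4.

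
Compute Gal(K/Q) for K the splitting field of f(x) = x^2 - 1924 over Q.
Gal(K/Q) = Z/2Z (cyclic of order 2)

x^2 - 1924 is irreducible over Q since 1924 is not a rational square. The splitting field Q(sqrt(1924)) has degree 2 over Q, and its unique nontrivial automorphism is sqrt(1924) ↦ -sqrt(1924). Hence Gal(Q(sqrt(1924))/Q) = Z/2Z.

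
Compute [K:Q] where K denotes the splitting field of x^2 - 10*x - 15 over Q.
[K:Q] = 2

The discriminant of x^2 + (-10)*x + (-15) is b^2 - 4c = 100 - (-60) = 160. Since 160 is not a perfect square in Q, the polynomial is irreducible over Q. Its two roots generate a degree-2 extension, so [K:Q] = 2.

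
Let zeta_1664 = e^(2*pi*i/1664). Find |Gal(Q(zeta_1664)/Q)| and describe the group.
|Gal(Q(zeta_1664)/Q)| = phi(1664) = 768; group ≅ (Z/1664Z)^* ≅ Z/2Z × Z/12Z × Z/32Z

The n-th cyclotomic polynomial Φ_1664(x) is the minimal polynomial of zeta_1664 over Q and has degree phi(1664) = 768. So Q(zeta_1664) is a degree-768 Galois extension with Galois group (Z/1664Z)^*. By CRT, (Z/1664Z)^* ≅ (Z/128Z)^* × (Z/13Z)^*. Each prime-power unit group is (Z/128Z)^* ≅ Z/2Z × Z/32Z; (Z/13Z)^* ≅ Z/12Z. Hence Gal(Q(zeta_1664)/Q) ≅ Z/2Z × Z/12Z × Z/32Z.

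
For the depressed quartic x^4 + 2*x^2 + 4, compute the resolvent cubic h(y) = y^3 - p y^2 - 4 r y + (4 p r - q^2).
h(y) = y^3 - 2*y^2 - 16*y + 32

Identify coefficients: p = 2, q = 0, r = 4.
Plug into h(y) = y^3 - p y^2 - 4 r y + (4 p r - q^2):
  h(y) = y^3 - (2) y^2 - 4*(4) y + (4*(2)*(4) - (0)^2)
       = y^3 + (-2) y^2 + (-16) y + (32).
Simplifying: h(y) = y^3 - 2*y^2 - 16*y + 32.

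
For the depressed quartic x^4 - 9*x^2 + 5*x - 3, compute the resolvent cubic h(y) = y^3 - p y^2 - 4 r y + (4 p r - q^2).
h(y) = y^3 + 9*y^2 + 12*y + 83

Identify coefficients: p = -9, q = 5, r = -3.
Plug into h(y) = y^3 - p y^2 - 4 r y + (4 p r - q^2):
  h(y) = y^3 - (-9) y^2 - 4*(-3) y + (4*(-9)*(-3) - (5)^2)
       = y^3 + (9) y^2 + (12) y + (83).
Simplifying: h(y) = y^3 + 9*y^2 + 12*y + 83.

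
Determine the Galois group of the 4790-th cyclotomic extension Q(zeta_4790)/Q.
|Gal(Q(zeta_4790)/Q)| = phi(4790) = 1912; group ≅ (Z/4790Z)^* ≅ Z/4Z × Z/478Z

The n-th cyclotomic polynomial Φ_4790(x) is the minimal polynomial of zeta_4790 over Q and has degree phi(4790) = 1912. So Q(zeta_4790) is a degree-1912 Galois extension with Galois group (Z/4790Z)^*. By CRT, (Z/4790Z)^* ≅ (Z/2Z)^* × (Z/5Z)^* × (Z/479Z)^*. Each prime-power unit group is (Z/2Z)^* ≅ trivial group (order 1); (Z/5Z)^* ≅ Z/4Z; (Z/479Z)^* ≅ Z/478Z. Hence Gal(Q(zeta_4790)/Q) ≅ Z/4Z × Z/478Z.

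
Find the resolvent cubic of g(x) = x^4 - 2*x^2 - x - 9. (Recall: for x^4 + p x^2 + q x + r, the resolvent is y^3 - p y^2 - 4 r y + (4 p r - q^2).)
h(y) = y^3 + 2*y^2 + 36*y + 71

Identify coefficients: p = -2, q = -1, r = -9.
Plug into h(y) = y^3 - p y^2 - 4 r y + (4 p r - q^2):
  h(y) = y^3 - (-2) y^2 - 4*(-9) y + (4*(-2)*(-9) - (-1)^2)
       = y^3 + (2) y^2 + (36) y + (71).
Simplifying: h(y) = y^3 + 2*y^2 + 36*y + 71.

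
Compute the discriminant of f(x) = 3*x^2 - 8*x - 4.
Δ = 112

For a quadratic a x^2 + b x + c the discriminant is Δ = b^2 - 4ac = (-8)^2 - 4*(3)*(-4) = 64 - (-48) = 112.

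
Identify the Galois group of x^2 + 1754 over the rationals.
Gal(K/Q) = Z/2Z (cyclic of order 2)

x^2 + 1754 is irreducible over Q since -1754 is not a rational square. The splitting field Q(sqrt(-1754)) has degree 2 over Q, and its unique nontrivial automorphism is sqrt(-1754) ↦ -sqrt(-1754). Hence Gal(Q(sqrt(-1754))/Q) = Z/2Z.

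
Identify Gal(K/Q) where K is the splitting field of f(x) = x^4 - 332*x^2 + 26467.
Gal(K/Q) = V_4 (Klein four-group, Z/2Z × Z/2Z)

f factors as (x^2 - 133)(x^2 - 199), so the splitting field is K = Q(sqrt(133), sqrt(199)). The elements 133, 199, 26467 are all non-squares in Q, so sqrt(133) and sqrt(199) generate independent quadratic extensions. Thus [K:Q] = 4 and Gal(K/Q) is generated by the two order-2 automorphisms sqrt(133) ↦ -sqrt(133) and sqrt(199) ↦ -sqrt(199), giving V_4.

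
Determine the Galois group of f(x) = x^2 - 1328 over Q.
Gal(K/Q) = Z/2Z (cyclic of order 2)

x^2 - 1328 is irreducible over Q since 1328 is not a rational square. The splitting field Q(sqrt(1328)) has degree 2 over Q, and its unique nontrivial automorphism is sqrt(1328) ↦ -sqrt(1328). Hence Gal(Q(sqrt(1328))/Q) = Z/2Z.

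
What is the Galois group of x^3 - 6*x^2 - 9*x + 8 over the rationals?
Gal(K/Q) = S_3 (symmetric group of order 6)

Compute the discriminant of x^3 + (-6)*x^2 + (-9)*x + (8): Δ = 18792. Since Δ is not a rational square, the Galois group is not contained in A_3; it must be the full S_3 (irreducibility of the cubic rules out anything smaller).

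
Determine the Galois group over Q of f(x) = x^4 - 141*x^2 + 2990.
Gal(K/Q) = V_4 (Klein four-group, Z/2Z × Z/2Z)

f factors as (x^2 - 26)(x^2 - 115), so the splitting field is K = Q(sqrt(26), sqrt(115)). The elements 26, 115, 2990 are all non-squares in Q, so sqrt(26) and sqrt(115) generate independent quadratic extensions. Thus [K:Q] = 4 and Gal(K/Q) is generated by the two order-2 automorphisms sqrt(26) ↦ -sqrt(26) and sqrt(115) ↦ -sqrt(115), giving V_4.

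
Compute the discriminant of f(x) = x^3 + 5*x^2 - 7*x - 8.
Δ = 9909

For x^3 + a x^2 + b x + c the discriminant is Δ = 18 a b c - 4 a^3 c + a^2 b^2 - 4 b^3 - 27 c^2.
Plug a = 5, b = -7, c = -8:
  18*(5)*(-7)*(-8) - 4*(5)^3*(-8) + (5)^2*(-7)^2 - 4*(-7)^3 - 27*(-8)^2
  = 5040 + (4000) + 1225 + (1372) + (-1728)
  = 9909.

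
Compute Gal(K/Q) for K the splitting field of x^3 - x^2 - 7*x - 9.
Gal(K/Q) = S_3 (symmetric group of order 6)

Compute the discriminant of x^3 + (-1)*x^2 + (-7)*x + (-9): Δ = -1936. Since Δ is not a rational square, the Galois group is not contained in A_3; it must be the full S_3 (irreducibility of the cubic rules out anything smaller).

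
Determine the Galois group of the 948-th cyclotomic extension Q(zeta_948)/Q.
|Gal(Q(zeta_948)/Q)| = phi(948) = 312; group ≅ (Z/948Z)^* ≅ Z/2Z × Z/2Z × Z/78Z

The n-th cyclotomic polynomial Φ_948(x) is the minimal polynomial of zeta_948 over Q and has degree phi(948) = 312. So Q(zeta_948) is a degree-312 Galois extension with Galois group (Z/948Z)^*. By CRT, (Z/948Z)^* ≅ (Z/4Z)^* × (Z/3Z)^* × (Z/79Z)^*. Each prime-power unit group is (Z/4Z)^* ≅ Z/2Z; (Z/3Z)^* ≅ Z/2Z; (Z/79Z)^* ≅ Z/78Z. Hence Gal(Q(zeta_948)/Q) ≅ Z/2Z × Z/2Z × Z/78Z.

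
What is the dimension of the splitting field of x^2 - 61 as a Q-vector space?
[K:Q] = 2

The polynomial x^2 - 61 is irreducible over Q since 61 is not a perfect square. Its splitting field is Q(sqrt(61)), which has degree 2 over Q.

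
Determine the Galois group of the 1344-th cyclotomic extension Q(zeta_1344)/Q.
|Gal(Q(zeta_1344)/Q)| = phi(1344) = 384; group ≅ (Z/1344Z)^* ≅ Z/2Z × Z/2Z × Z/6Z × Z/16Z

The n-th cyclotomic polynomial Φ_1344(x) is the minimal polynomial of zeta_1344 over Q and has degree phi(1344) = 384. So Q(zeta_1344) is a degree-384 Galois extension with Galois group (Z/1344Z)^*. By CRT, (Z/1344Z)^* ≅ (Z/64Z)^* × (Z/3Z)^* × (Z/7Z)^*. Each prime-power unit group is (Z/64Z)^* ≅ Z/2Z × Z/16Z; (Z/3Z)^* ≅ Z/2Z; (Z/7Z)^* ≅ Z/6Z. Hence Gal(Q(zeta_1344)/Q) ≅ Z/2Z × Z/2Z × Z/6Z × Z/16Z.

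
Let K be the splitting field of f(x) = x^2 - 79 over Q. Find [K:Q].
[K:Q] = 2

The polynomial x^2 - 79 is irreducible over Q since 79 is not a perfect square. Its splitting field is Q(sqrt(79)), which has degree 2 over Q.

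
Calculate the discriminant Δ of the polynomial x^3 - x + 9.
Δ = -2183

For a depressed cubic x^3 + p x + q the discriminant is Δ = -4 p^3 - 27 q^2 = -4*(-1)^3 - 27*(9)^2 = 4 - 2187 = -2183.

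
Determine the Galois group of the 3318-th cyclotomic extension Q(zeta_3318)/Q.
|Gal(Q(zeta_3318)/Q)| = phi(3318) = 936; group ≅ (Z/3318Z)^* ≅ Z/2Z × Z/6Z × Z/78Z

The n-th cyclotomic polynomial Φ_3318(x) is the minimal polynomial of zeta_3318 over Q and has degree phi(3318) = 936. So Q(zeta_3318) is a degree-936 Galois extension with Galois group (Z/3318Z)^*. By CRT, (Z/3318Z)^* ≅ (Z/2Z)^* × (Z/3Z)^* × (Z/7Z)^* × (Z/79Z)^*. Each prime-power unit group is (Z/2Z)^* ≅ trivial group (order 1); (Z/3Z)^* ≅ Z/2Z; (Z/7Z)^* ≅ Z/6Z; (Z/79Z)^* ≅ Z/78Z. Hence Gal(Q(zeta_3318)/Q) ≅ Z/2Z × Z/6Z × Z/78Z.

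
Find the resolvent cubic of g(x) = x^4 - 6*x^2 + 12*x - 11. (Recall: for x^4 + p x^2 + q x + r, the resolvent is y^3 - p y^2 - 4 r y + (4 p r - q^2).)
h(y) = y^3 + 6*y^2 + 44*y + 120

Identify coefficients: p = -6, q = 12, r = -11.
Plug into h(y) = y^3 - p y^2 - 4 r y + (4 p r - q^2):
  h(y) = y^3 - (-6) y^2 - 4*(-11) y + (4*(-6)*(-11) - (12)^2)
       = y^3 + (6) y^2 + (44) y + (120).
Simplifying: h(y) = y^3 + 6*y^2 + 44*y + 120.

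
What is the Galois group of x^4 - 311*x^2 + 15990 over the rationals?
Gal(K/Q) = V_4 (Klein four-group, Z/2Z × Z/2Z)

f factors as (x^2 - 246)(x^2 - 65), so the splitting field is K = Q(sqrt(246), sqrt(65)). The elements 246, 65, 15990 are all non-squares in Q, so sqrt(246) and sqrt(65) generate independent quadratic extensions. Thus [K:Q] = 4 and Gal(K/Q) is generated by the two order-2 automorphisms sqrt(246) ↦ -sqrt(246) and sqrt(65) ↦ -sqrt(65), giving V_4.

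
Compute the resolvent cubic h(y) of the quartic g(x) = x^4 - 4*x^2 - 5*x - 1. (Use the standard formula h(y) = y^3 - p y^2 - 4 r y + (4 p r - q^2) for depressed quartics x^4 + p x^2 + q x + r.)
h(y) = y^3 + 4*y^2 + 4*y - 9

Identify coefficients: p = -4, q = -5, r = -1.
Plug into h(y) = y^3 - p y^2 - 4 r y + (4 p r - q^2):
  h(y) = y^3 - (-4) y^2 - 4*(-1) y + (4*(-4)*(-1) - (-5)^2)
       = y^3 + (4) y^2 + (4) y + (-9).
Simplifying: h(y) = y^3 + 4*y^2 + 4*y - 9.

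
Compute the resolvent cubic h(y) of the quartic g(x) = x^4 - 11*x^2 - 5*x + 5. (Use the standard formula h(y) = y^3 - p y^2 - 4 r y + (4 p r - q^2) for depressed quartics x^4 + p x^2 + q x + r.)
h(y) = y^3 + 11*y^2 - 20*y - 245

Identify coefficients: p = -11, q = -5, r = 5.
Plug into h(y) = y^3 - p y^2 - 4 r y + (4 p r - q^2):
  h(y) = y^3 - (-11) y^2 - 4*(5) y + (4*(-11)*(5) - (-5)^2)
       = y^3 + (11) y^2 + (-20) y + (-245).
Simplifying: h(y) = y^3 + 11*y^2 - 20*y - 245.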